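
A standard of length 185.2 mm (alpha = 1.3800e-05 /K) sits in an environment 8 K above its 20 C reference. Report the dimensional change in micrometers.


dL = L * alpha * dT
= 185.2 * 1.3800e-05 * 8
= 0.0204461 mm
dL_um = 0.0204461 * 1000 = 20.4461 um

20.4461


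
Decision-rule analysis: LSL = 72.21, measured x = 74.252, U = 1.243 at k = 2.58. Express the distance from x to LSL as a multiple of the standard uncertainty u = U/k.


u = U / k = 1.243 / 2.58 = 0.48178295
margin = |LSL - x| = |72.21 - 74.252| = 2.042
z = margin / u = 2.042 / 0.48178295
z = 4.2384

4.2384


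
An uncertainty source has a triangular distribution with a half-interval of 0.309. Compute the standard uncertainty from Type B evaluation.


u_B = half_width / sqrt(6)
u_B = 0.309 / 2.4494897
u_B = 0.1261

0.1261


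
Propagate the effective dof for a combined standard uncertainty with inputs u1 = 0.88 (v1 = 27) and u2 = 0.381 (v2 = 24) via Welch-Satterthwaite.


uc = sqrt(u1^2 + u2^2) = sqrt(0.88^2 + 0.381^2) = 0.95893743
v_eff = uc^4 / (u1^4/v1 + u2^4/v2)
= 0.95893743^4 / (0.88^4/27 + 0.381^4/24)
= 0.84559242 / 0.023088927
v_eff = 36.6233

36.6233


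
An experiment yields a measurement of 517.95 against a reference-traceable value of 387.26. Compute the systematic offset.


Systematic error = measured - true
= 517.95 - 387.26
= 130.6900

130.6900


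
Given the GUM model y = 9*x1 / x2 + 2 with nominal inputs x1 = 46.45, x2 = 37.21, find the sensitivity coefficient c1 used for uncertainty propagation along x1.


y = 9*x1 / x2 + 2
dy/dx1 = 9/x2
Evaluate at x2 = 37.21: c1 = 9 / 37.21
c1 = 0.2419

0.2419


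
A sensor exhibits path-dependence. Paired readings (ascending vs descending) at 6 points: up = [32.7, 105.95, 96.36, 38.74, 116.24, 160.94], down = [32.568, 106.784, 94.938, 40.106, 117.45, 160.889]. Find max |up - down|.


|32.7 - 32.568| = 0.1320
|105.95 - 106.784| = 0.8340
|96.36 - 94.938| = 1.4220
|38.74 - 40.106| = 1.3660
|116.24 - 117.45| = 1.2100
|160.94 - 160.889| = 0.0510
hysteresis = max(diffs) = 1.4220

1.4220


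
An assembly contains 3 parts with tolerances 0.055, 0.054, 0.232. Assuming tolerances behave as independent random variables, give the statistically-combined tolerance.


RSS = sqrt(0.055^2 + 0.054^2 + 0.232^2)
= sqrt(0.059765)
= 0.2445

0.2445


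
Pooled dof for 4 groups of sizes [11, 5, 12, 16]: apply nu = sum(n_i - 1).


nu = sum_i (n_i - 1)
nu = ((11 - 1) + (5 - 1) + (12 - 1) + (16 - 1))
nu = 10 + 4 + 11 + 15
nu = 40

40


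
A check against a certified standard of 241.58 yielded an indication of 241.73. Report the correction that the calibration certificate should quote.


Correction = standard - reading
= 241.58 - 241.73
= -0.1500

-0.1500


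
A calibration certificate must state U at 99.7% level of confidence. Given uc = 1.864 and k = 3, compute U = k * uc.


U = k * uc
U = 3 * 1.864
U = 5.5920

5.5920


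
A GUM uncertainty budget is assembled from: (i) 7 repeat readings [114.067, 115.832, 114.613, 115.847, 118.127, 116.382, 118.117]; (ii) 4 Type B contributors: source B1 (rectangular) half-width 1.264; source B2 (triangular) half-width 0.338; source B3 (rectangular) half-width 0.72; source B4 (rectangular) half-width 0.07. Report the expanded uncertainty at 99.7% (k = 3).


mean = (114.067 + 115.832 + 114.613 + 115.847 + 118.127 + 116.382 + 118.117) / 7 = 116.1407143
s = sqrt(sum((x - mean)^2)/(n-1)) = 1.5665796
u_A = s / sqrt(n) = 1.5665796 / sqrt(7) = 0.59211143
u_B1 = 1.264 / sqrt(3) = 0.72977074
u_B2 = 0.338 / sqrt(6) = 0.13798792
u_B3 = 0.72 / sqrt(3) = 0.41569219
u_B4 = 0.07 / sqrt(3) = 0.040414519
uc = sqrt(0.59211143^2 + 0.72977074^2 + 0.13798792^2 + 0.41569219^2 + 0.040414519^2) = 1.0376104
U = k * uc = 3 * 1.0376104
U = 3.1128

3.1128


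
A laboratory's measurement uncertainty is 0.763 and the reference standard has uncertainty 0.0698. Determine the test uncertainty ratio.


TUR = u_lab / u_ref
= 0.763 / 0.0698
= 10.9312

10.9312


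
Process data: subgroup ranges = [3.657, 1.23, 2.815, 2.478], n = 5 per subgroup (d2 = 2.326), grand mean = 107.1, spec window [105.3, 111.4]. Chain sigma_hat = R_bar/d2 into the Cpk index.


R_bar = (3.657 + 1.23 + 2.815 + 2.478) / 4 = 2.545
sigma = R_bar / d2 = 2.545 / 2.326 = 1.0941531
Cp = (USL - LSL)/(6*sigma) = (111.4 - 105.3)/(6*1.0941531) = 0.9292
Cpu = (111.4 - 107.1)/(3*1.0941531) = 1.3100
Cpl = (107.1 - 105.3)/(3*1.0941531) = 0.5484
Cpk = min(Cpu, Cpl) = 0.5484

0.5484


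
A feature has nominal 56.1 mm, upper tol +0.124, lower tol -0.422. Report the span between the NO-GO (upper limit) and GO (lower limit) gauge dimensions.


GO = nominal - lower_tol (smallest hole = maximum material condition)
GO = 56.1 - 0.422 = 55.678
NO-GO = nominal + upper_tol (largest hole = least material condition)
NO-GO = 56.1 + 0.124 = 56.224
spread = NO-GO - GO = 56.224 - 55.678 = 0.5460

0.5460


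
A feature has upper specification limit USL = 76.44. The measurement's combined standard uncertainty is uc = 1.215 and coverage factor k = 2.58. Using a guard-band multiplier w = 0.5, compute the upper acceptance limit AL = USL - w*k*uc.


U = k * uc = 2.58 * 1.215 = 3.1347
guard band g = w * U = 0.5 * 3.1347 = 1.56735
AL = USL - g = 76.44 - 1.56735
AL = 74.8726

74.8726


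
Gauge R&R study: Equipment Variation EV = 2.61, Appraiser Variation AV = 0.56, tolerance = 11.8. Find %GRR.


GRR = sqrt(EV^2 + AV^2) = sqrt(2.61^2 + 0.56^2) = 2.6694007
%GRR = GRR / tol * 100 = 2.6694007 / 11.8 * 100
%GRR = 22.6220

22.6220


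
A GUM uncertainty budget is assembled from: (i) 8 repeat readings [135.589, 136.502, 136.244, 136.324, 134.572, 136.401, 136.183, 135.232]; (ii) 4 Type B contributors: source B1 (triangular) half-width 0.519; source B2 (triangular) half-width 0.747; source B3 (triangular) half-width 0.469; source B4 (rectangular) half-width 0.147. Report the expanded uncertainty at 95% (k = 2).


mean = (135.589 + 136.502 + 136.244 + 136.324 + 134.572 + 136.401 + 136.183 + 135.232) / 8 = 135.880875
s = sqrt(sum((x - mean)^2)/(n-1)) = 0.68610795
u_A = s / sqrt(n) = 0.68610795 / sqrt(8) = 0.24257579
u_B1 = 0.519 / sqrt(6) = 0.21188086
u_B2 = 0.747 / sqrt(6) = 0.30496147
u_B3 = 0.469 / sqrt(6) = 0.19146845
u_B4 = 0.147 / sqrt(3) = 0.08487049
uc = sqrt(0.24257579^2 + 0.21188086^2 + 0.30496147^2 + 0.19146845^2 + 0.08487049^2) = 0.49051114
U = k * uc = 2 * 0.49051114
U = 0.9810

0.9810


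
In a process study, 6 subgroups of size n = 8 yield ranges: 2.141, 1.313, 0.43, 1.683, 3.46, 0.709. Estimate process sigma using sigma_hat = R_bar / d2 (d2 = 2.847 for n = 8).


R_bar = (2.141 + 1.313 + 0.43 + 1.683 + 3.46 + 0.709) / 6
R_bar = 9.736 / 6 = 1.6226667
sigma_hat = R_bar / d2 = 1.6226667 / 2.847 = 0.5700

0.5700


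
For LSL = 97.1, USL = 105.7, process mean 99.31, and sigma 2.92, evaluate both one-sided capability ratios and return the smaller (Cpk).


Cpu = (USL - mean) / (3*sigma) = (105.7 - 99.31) / (3*2.92) = 0.7295
Cpl = (mean - LSL) / (3*sigma) = (99.31 - 97.1) / (3*2.92) = 0.2523
Cpk = min(Cpu, Cpl) = 0.2523

0.2523


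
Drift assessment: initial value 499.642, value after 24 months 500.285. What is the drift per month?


rate = (v2 - v1) / months
= (500.285 - 499.642) / 24
= 0.6430 / 24
= 0.0268

0.0268


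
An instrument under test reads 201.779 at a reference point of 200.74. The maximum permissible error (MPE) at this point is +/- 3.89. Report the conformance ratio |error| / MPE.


e = indication - reference = 201.779 - 200.74 = 1.0390
|e| = 1.0390
ratio = |e| / MPE = 1.0390 / 3.89
ratio = 0.2671

0.2671


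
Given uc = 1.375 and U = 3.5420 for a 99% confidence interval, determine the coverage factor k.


k = U / uc
k = 3.5420 / 1.375
k = 2.576

2.576


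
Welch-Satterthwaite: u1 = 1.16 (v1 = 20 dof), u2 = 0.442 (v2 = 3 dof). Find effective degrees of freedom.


uc = sqrt(u1^2 + u2^2) = sqrt(1.16^2 + 0.442^2) = 1.2413557
v_eff = uc^4 / (u1^4/v1 + u2^4/v2)
= 1.2413557^4 / (1.16^4/20 + 0.442^4/3)
= 2.37457 / 0.10325433
v_eff = 22.9973

22.9973


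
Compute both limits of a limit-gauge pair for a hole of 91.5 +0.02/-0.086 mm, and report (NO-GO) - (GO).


GO = nominal - lower_tol (smallest hole = maximum material condition)
GO = 91.5 - 0.086 = 91.414
NO-GO = nominal + upper_tol (largest hole = least material condition)
NO-GO = 91.5 + 0.02 = 91.52
spread = NO-GO - GO = 91.52 - 91.414 = 0.1060

0.1060


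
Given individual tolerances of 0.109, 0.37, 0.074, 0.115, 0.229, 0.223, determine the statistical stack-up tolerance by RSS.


RSS = sqrt(0.109^2 + 0.37^2 + 0.074^2 + 0.115^2 + 0.229^2 + 0.223^2)
= sqrt(0.269652)
= 0.5193

0.5193


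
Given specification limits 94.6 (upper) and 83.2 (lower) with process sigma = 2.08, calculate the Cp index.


Cp = (USL - LSL) / (6 * sigma)
= (94.6 - 83.2) / (6 * 2.08)
= 11.4000 / 12.4800
= 0.9135

0.9135


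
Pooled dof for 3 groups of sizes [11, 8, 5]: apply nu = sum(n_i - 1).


nu = sum_i (n_i - 1)
nu = ((11 - 1) + (8 - 1) + (5 - 1))
nu = 10 + 7 + 4
nu = 21

21


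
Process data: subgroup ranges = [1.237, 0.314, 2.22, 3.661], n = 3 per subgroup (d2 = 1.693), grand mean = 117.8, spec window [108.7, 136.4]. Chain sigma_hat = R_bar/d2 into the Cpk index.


R_bar = (1.237 + 0.314 + 2.22 + 3.661) / 4 = 1.858
sigma = R_bar / d2 = 1.858 / 1.693 = 1.0974601
Cp = (USL - LSL)/(6*sigma) = (136.4 - 108.7)/(6*1.0974601) = 4.2067
Cpu = (136.4 - 117.8)/(3*1.0974601) = 5.6494
Cpl = (117.8 - 108.7)/(3*1.0974601) = 2.7640
Cpk = min(Cpu, Cpl) = 2.7640

2.7640


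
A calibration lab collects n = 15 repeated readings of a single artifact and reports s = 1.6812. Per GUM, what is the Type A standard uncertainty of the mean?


u_A = s / sqrt(n)
u_A = 1.6812 / sqrt(15)
u_A = 1.6812 / 3.8729833
u_A = 0.4341

0.4341


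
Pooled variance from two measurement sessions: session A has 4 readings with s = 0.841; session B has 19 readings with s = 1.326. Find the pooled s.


s_p = sqrt(((n1-1)*s1^2 + (n2-1)*s2^2) / (n1+n2-2))
numerator = (4-1)*0.841^2 + (19-1)*1.326^2 = 2.121843 + 31.648968 = 33.770811
denominator = 4 + 19 - 2 = 21
s_p^2 = 33.770811 / 21 = 1.6081339
s_p = sqrt(1.6081339) = 1.2681

1.2681


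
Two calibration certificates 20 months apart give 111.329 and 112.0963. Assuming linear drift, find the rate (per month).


rate = (v2 - v1) / months
= (112.0963 - 111.329) / 20
= 0.7673 / 20
= 0.0384

0.0384


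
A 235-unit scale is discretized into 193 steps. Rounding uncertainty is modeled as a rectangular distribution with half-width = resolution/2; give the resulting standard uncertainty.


resolution = range / divisions
resolution = 235 / 193 = 1.2176166
u_res = resolution / (2*sqrt(3))
u_res = 1.2176166 / 3.4641016
u_res = 0.3515

0.3515


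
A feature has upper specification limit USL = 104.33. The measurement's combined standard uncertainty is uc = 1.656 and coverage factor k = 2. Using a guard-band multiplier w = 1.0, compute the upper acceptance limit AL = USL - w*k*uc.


U = k * uc = 2 * 1.656 = 3.312
guard band g = w * U = 1.0 * 3.312 = 3.312
AL = USL - g = 104.33 - 3.312
AL = 101.0180

101.0180


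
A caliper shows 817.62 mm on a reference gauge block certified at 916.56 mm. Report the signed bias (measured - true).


Systematic error = measured - true
= 817.62 - 916.56
= -98.9400

-98.9400


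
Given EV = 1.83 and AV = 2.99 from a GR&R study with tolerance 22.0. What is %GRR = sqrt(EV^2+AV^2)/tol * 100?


GRR = sqrt(EV^2 + AV^2) = sqrt(1.83^2 + 2.99^2) = 3.505567
%GRR = GRR / tol * 100 = 3.505567 / 22.0 * 100
%GRR = 15.9344

15.9344


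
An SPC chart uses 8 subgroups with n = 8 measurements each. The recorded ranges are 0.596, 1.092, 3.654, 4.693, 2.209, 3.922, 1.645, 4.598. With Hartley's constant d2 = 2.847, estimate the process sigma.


R_bar = (0.596 + 1.092 + 3.654 + 4.693 + 2.209 + 3.922 + 1.645 + 4.598) / 8
R_bar = 22.409 / 8 = 2.801125
sigma_hat = R_bar / d2 = 2.801125 / 2.847 = 0.9839

0.9839


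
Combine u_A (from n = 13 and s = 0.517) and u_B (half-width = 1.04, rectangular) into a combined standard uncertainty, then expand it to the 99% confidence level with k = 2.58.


u_A = s / sqrt(n) = 0.517 / sqrt(13) = 0.14339
u_B = half_width / sqrt(3) = 1.04 / sqrt(3) = 0.60044428
uc = sqrt(u_A^2 + u_B^2) = sqrt(0.14339^2 + 0.60044428^2) = 0.61732813
U = k * uc = 2.58 * 0.61732813
U = 1.5927

1.5927


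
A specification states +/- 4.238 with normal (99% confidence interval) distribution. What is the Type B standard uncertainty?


u_B = half_width / 2.576
u_B = 4.238 / 2.576
u_B = 1.6452

1.6452


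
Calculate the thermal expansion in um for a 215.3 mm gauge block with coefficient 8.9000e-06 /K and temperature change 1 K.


dL = L * alpha * dT
= 215.3 * 8.9000e-06 * 1
= 0.0019162 mm
dL_um = 0.0019162 * 1000 = 1.9162 um

1.9162


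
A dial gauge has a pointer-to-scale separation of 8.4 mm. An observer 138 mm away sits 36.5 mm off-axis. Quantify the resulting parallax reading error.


error = h * offset / d
= 8.4 * 36.5 / 138
= 2.2217

2.2217


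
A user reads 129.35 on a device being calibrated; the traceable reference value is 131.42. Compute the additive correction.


Correction = standard - reading
= 131.42 - 129.35
= 2.0700

2.0700


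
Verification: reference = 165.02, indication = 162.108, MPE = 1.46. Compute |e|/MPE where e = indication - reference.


e = indication - reference = 162.108 - 165.02 = -2.9120
|e| = 2.9120
ratio = |e| / MPE = 2.9120 / 1.46
ratio = 1.9945

1.9945


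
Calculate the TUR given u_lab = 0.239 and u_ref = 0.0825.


TUR = u_lab / u_ref
= 0.239 / 0.0825
= 2.8970

2.8970


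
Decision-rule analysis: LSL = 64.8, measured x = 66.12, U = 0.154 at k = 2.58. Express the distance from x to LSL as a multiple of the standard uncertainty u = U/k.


u = U / k = 0.154 / 2.58 = 0.059689922
margin = |LSL - x| = |64.8 - 66.12| = 1.32
z = margin / u = 1.32 / 0.059689922
z = 22.1143

22.1143


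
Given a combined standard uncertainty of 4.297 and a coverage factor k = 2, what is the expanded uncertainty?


U = k * uc
U = 2 * 4.297
U = 8.5940

8.5940


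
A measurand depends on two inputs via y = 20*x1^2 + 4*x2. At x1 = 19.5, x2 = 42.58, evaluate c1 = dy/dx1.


y = 20*x1^2 + 4*x2
dy/dx1 = 2*20*x1
Evaluate at x1 = 19.5: c1 = 40 * 19.5
c1 = 780.0000

780.0000


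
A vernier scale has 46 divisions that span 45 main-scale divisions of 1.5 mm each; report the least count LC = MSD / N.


LC = MSD / n_div
= 1.5 / 46
= 0.0326

0.0326


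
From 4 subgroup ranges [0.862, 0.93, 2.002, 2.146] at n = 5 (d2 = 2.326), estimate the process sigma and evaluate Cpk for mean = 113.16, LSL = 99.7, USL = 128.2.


R_bar = (0.862 + 0.93 + 2.002 + 2.146) / 4 = 1.485
sigma = R_bar / d2 = 1.485 / 2.326 = 0.63843508
Cp = (USL - LSL)/(6*sigma) = (128.2 - 99.7)/(6*0.63843508) = 7.4401
Cpu = (128.2 - 113.16)/(3*0.63843508) = 7.8525
Cpl = (113.16 - 99.7)/(3*0.63843508) = 7.0276
Cpk = min(Cpu, Cpl) = 7.0276

7.0276


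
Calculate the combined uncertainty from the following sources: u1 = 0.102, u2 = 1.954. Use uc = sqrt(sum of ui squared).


uc = sqrt(0.102^2 + 1.954^2)
uc = sqrt(3.82852)
uc = 1.9567

1.9567


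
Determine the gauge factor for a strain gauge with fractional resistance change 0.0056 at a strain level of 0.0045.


GF = (dR/R) / epsilon
= 0.0056 / 0.0045
= 1.2444

1.2444


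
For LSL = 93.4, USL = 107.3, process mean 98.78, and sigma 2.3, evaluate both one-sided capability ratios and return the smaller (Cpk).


Cpu = (USL - mean) / (3*sigma) = (107.3 - 98.78) / (3*2.3) = 1.2348
Cpl = (mean - LSL) / (3*sigma) = (98.78 - 93.4) / (3*2.3) = 0.7797
Cpk = min(Cpu, Cpl) = 0.7797

0.7797


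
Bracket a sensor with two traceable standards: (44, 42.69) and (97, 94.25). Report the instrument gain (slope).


slope = (y2 - y1) / (x2 - x1)
= (94.25 - 42.69) / (97 - 44)
= 51.5600 / 53
= 0.9728

0.9728


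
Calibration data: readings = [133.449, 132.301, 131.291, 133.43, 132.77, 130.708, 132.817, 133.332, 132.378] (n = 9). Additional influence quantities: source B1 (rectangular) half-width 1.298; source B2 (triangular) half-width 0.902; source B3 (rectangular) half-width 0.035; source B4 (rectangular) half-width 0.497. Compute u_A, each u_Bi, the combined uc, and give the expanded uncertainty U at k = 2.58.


mean = (133.449 + 132.301 + 131.291 + 133.43 + 132.77 + 130.708 + 132.817 + 133.332 + 132.378) / 9 = 132.4973333
s = sqrt(sum((x - mean)^2)/(n-1)) = 0.95906726
u_A = s / sqrt(n) = 0.95906726 / sqrt(9) = 0.31968909
u_B1 = 1.298 / sqrt(3) = 0.74940065
u_B2 = 0.902 / sqrt(6) = 0.36823996
u_B3 = 0.035 / sqrt(3) = 0.020207259
u_B4 = 0.497 / sqrt(3) = 0.28694308
uc = sqrt(0.31968909^2 + 0.74940065^2 + 0.36823996^2 + 0.020207259^2 + 0.28694308^2) = 0.93922723
U = k * uc = 2.58 * 0.93922723
U = 2.4232

2.4232


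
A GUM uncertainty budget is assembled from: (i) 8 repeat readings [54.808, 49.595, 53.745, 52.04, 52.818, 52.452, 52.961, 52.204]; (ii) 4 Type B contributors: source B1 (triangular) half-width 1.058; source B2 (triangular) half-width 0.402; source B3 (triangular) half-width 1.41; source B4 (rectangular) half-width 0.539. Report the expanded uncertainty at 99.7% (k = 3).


mean = (54.808 + 49.595 + 53.745 + 52.04 + 52.818 + 52.452 + 52.961 + 52.204) / 8 = 52.577875
s = sqrt(sum((x - mean)^2)/(n-1)) = 1.5062993
u_A = s / sqrt(n) = 1.5062993 / sqrt(8) = 0.53255722
u_B1 = 1.058 / sqrt(6) = 0.43192669
u_B2 = 0.402 / sqrt(6) = 0.16411581
u_B3 = 1.41 / sqrt(6) = 0.57563009
u_B4 = 0.539 / sqrt(3) = 0.3111918
uc = sqrt(0.53255722^2 + 0.43192669^2 + 0.16411581^2 + 0.57563009^2 + 0.3111918^2) = 0.96192629
U = k * uc = 3 * 0.96192629
U = 2.8858

2.8858


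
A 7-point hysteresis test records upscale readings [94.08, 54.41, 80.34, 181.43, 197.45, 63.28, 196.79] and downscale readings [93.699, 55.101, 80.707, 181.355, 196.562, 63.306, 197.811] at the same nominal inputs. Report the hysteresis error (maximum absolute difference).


|94.08 - 93.699| = 0.3810
|54.41 - 55.101| = 0.6910
|80.34 - 80.707| = 0.3670
|181.43 - 181.355| = 0.0750
|197.45 - 196.562| = 0.8880
|63.28 - 63.306| = 0.0260
|196.79 - 197.811| = 1.0210
hysteresis = max(diffs) = 1.0210

1.0210


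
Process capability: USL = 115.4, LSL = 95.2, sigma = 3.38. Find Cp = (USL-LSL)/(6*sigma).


Cp = (USL - LSL) / (6 * sigma)
= (115.4 - 95.2) / (6 * 3.38)
= 20.2000 / 20.2800
= 0.9961

0.9961


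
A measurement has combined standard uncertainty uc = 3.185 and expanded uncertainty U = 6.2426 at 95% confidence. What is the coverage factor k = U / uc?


k = U / uc
k = 6.2426 / 3.185
k = 1.96

1.96


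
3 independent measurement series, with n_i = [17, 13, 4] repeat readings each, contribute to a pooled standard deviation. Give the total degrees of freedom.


nu = sum_i (n_i - 1)
nu = ((17 - 1) + (13 - 1) + (4 - 1))
nu = 16 + 12 + 3
nu = 31

31


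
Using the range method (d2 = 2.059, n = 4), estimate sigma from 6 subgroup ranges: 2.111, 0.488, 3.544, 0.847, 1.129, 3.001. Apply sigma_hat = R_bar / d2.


R_bar = (2.111 + 0.488 + 3.544 + 0.847 + 1.129 + 3.001) / 6
R_bar = 11.12 / 6 = 1.8533333
sigma_hat = R_bar / d2 = 1.8533333 / 2.059 = 0.9001

0.9001


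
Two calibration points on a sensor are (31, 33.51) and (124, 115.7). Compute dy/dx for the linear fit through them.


slope = (y2 - y1) / (x2 - x1)
= (115.7 - 33.51) / (124 - 31)
= 82.1900 / 93
= 0.8838

0.8838


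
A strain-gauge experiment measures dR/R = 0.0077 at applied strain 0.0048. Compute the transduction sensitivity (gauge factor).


GF = (dR/R) / epsilon
= 0.0077 / 0.0048
= 1.6042

1.6042


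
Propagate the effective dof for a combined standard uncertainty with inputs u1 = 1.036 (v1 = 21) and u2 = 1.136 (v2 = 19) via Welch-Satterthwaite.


uc = sqrt(u1^2 + u2^2) = sqrt(1.036^2 + 1.136^2) = 1.5374628
v_eff = uc^4 / (u1^4/v1 + u2^4/v2)
= 1.5374628^4 / (1.036^4/21 + 1.136^4/19)
= 5.587512 / 0.14250702
v_eff = 39.2087

39.2087


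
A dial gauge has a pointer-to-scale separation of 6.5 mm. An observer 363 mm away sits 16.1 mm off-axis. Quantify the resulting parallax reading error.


error = h * offset / d
= 6.5 * 16.1 / 363
= 0.2883

0.2883


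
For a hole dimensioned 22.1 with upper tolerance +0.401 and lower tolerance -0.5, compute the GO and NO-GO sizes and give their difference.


GO = nominal - lower_tol (smallest hole = maximum material condition)
GO = 22.1 - 0.5 = 21.6
NO-GO = nominal + upper_tol (largest hole = least material condition)
NO-GO = 22.1 + 0.401 = 22.501
spread = NO-GO - GO = 22.501 - 21.6 = 0.9010

0.9010


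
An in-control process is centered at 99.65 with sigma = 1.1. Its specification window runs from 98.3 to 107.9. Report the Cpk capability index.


Cpu = (USL - mean) / (3*sigma) = (107.9 - 99.65) / (3*1.1) = 2.5000
Cpl = (mean - LSL) / (3*sigma) = (99.65 - 98.3) / (3*1.1) = 0.4091
Cpk = min(Cpu, Cpl) = 0.4091

0.4091


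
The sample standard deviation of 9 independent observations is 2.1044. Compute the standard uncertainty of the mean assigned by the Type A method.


u_A = s / sqrt(n)
u_A = 2.1044 / sqrt(9)
u_A = 2.1044 / 3
u_A = 0.7015

0.7015


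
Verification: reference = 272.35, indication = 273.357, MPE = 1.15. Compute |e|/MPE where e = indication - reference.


e = indication - reference = 273.357 - 272.35 = 1.0070
|e| = 1.0070
ratio = |e| / MPE = 1.0070 / 1.15
ratio = 0.8757

0.8757


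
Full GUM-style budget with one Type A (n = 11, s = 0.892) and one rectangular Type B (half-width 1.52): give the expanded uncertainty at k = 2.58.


u_A = s / sqrt(n) = 0.892 / sqrt(11) = 0.26894812
u_B = half_width / sqrt(3) = 1.52 / sqrt(3) = 0.87757241
uc = sqrt(u_A^2 + u_B^2) = sqrt(0.26894812^2 + 0.87757241^2) = 0.9178597
U = k * uc = 2.58 * 0.9178597
U = 2.3681

2.3681


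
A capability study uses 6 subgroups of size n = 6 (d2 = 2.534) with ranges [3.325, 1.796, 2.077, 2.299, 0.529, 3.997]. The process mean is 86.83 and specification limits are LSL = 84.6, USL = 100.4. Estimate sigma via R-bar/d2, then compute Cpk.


R_bar = (3.325 + 1.796 + 2.077 + 2.299 + 0.529 + 3.997) / 6 = 2.3371667
sigma = R_bar / d2 = 2.3371667 / 2.534 = 0.92232309
Cp = (USL - LSL)/(6*sigma) = (100.4 - 84.6)/(6*0.92232309) = 2.8551
Cpu = (100.4 - 86.83)/(3*0.92232309) = 4.9043
Cpl = (86.83 - 84.6)/(3*0.92232309) = 0.8059
Cpk = min(Cpu, Cpl) = 0.8059

0.8059


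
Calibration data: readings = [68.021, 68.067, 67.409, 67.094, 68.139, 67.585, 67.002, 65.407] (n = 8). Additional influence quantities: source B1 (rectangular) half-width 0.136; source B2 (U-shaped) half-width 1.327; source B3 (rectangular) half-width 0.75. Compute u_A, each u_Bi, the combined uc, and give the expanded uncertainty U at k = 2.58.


mean = (68.021 + 68.067 + 67.409 + 67.094 + 68.139 + 67.585 + 67.002 + 65.407) / 8 = 67.3405
s = sqrt(sum((x - mean)^2)/(n-1)) = 0.89496401
u_A = s / sqrt(n) = 0.89496401 / sqrt(8) = 0.31641756
u_B1 = 0.136 / sqrt(3) = 0.078519637
u_B2 = 1.327 / sqrt(2) = 0.9383307
u_B3 = 0.75 / sqrt(3) = 0.4330127
uc = sqrt(0.31641756^2 + 0.078519637^2 + 0.9383307^2 + 0.4330127^2) = 1.0836281
U = k * uc = 2.58 * 1.0836281
U = 2.7958

2.7958


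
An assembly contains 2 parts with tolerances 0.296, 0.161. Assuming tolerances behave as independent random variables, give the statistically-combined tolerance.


RSS = sqrt(0.296^2 + 0.161^2)
= sqrt(0.113537)
= 0.3370

0.3370


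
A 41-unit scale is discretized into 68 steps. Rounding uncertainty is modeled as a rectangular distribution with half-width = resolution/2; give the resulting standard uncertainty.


resolution = range / divisions
resolution = 41 / 68 = 0.60294118
u_res = resolution / (2*sqrt(3))
u_res = 0.60294118 / 3.4641016
u_res = 0.1741

0.1741


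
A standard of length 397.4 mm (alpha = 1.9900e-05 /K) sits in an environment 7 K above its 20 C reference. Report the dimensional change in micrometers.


dL = L * alpha * dT
= 397.4 * 1.9900e-05 * 7
= 0.0553578 mm
dL_um = 0.0553578 * 1000 = 55.3578 um

55.3578


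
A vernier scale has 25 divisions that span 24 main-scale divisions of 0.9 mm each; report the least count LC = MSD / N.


LC = MSD / n_div
= 0.9 / 25
= 0.0360

0.0360


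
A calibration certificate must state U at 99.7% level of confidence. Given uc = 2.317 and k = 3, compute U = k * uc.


U = k * uc
U = 3 * 2.317
U = 6.9510

6.9510


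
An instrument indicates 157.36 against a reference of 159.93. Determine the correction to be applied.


Correction = standard - reading
= 159.93 - 157.36
= 2.5700

2.5700


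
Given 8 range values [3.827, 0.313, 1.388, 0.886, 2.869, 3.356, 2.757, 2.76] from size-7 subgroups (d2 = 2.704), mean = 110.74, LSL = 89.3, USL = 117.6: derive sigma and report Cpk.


R_bar = (3.827 + 0.313 + 1.388 + 0.886 + 2.869 + 3.356 + 2.757 + 2.76) / 8 = 2.2695
sigma = R_bar / d2 = 2.2695 / 2.704 = 0.83931213
Cp = (USL - LSL)/(6*sigma) = (117.6 - 89.3)/(6*0.83931213) = 5.6197
Cpu = (117.6 - 110.74)/(3*0.83931213) = 2.7245
Cpl = (110.74 - 89.3)/(3*0.83931213) = 8.5149
Cpk = min(Cpu, Cpl) = 2.7245

2.7245


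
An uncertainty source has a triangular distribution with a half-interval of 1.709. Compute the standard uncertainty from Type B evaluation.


u_B = half_width / sqrt(6)
u_B = 1.709 / 2.4494897
u_B = 0.6977

0.6977


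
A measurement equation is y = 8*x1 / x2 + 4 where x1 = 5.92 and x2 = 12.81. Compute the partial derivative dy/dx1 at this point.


y = 8*x1 / x2 + 4
dy/dx1 = 8/x2
Evaluate at x2 = 12.81: c1 = 8 / 12.81
c1 = 0.6245

0.6245


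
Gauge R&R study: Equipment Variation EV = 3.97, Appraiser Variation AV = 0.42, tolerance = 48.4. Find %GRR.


GRR = sqrt(EV^2 + AV^2) = sqrt(3.97^2 + 0.42^2) = 3.9921548
%GRR = GRR / tol * 100 = 3.9921548 / 48.4 * 100
%GRR = 8.2483

8.2483


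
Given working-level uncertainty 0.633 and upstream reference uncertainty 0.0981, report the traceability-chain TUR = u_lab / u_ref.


TUR = u_lab / u_ref
= 0.633 / 0.0981
= 6.4526

6.4526


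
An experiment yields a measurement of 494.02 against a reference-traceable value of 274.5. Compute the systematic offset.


Systematic error = measured - true
= 494.02 - 274.5
= 219.5200

219.5200


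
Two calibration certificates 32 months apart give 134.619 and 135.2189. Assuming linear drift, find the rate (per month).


rate = (v2 - v1) / months
= (135.2189 - 134.619) / 32
= 0.5999 / 32
= 0.0187

0.0187


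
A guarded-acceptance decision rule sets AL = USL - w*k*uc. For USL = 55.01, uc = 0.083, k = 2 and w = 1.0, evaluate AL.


U = k * uc = 2 * 0.083 = 0.166
guard band g = w * U = 1.0 * 0.166 = 0.166
AL = USL - g = 55.01 - 0.166
AL = 54.8440

54.8440


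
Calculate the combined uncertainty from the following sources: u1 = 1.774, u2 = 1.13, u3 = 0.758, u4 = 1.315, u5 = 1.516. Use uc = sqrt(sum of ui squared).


uc = sqrt(1.774^2 + 1.13^2 + 0.758^2 + 1.315^2 + 1.516^2)
uc = sqrt(9.026021)
uc = 3.0043

3.0043


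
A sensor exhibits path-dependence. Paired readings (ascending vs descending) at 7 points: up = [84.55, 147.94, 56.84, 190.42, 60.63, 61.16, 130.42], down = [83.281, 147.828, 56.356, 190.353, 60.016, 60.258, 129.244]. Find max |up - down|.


|84.55 - 83.281| = 1.2690
|147.94 - 147.828| = 0.1120
|56.84 - 56.356| = 0.4840
|190.42 - 190.353| = 0.0670
|60.63 - 60.016| = 0.6140
|61.16 - 60.258| = 0.9020
|130.42 - 129.244| = 1.1760
hysteresis = max(diffs) = 1.2690

1.2690


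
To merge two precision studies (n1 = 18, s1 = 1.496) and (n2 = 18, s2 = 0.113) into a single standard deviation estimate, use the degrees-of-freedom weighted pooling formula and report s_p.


s_p = sqrt(((n1-1)*s1^2 + (n2-1)*s2^2) / (n1+n2-2))
numerator = (18-1)*1.496^2 + (18-1)*0.113^2 = 38.046272 + 0.217073 = 38.263345
denominator = 18 + 18 - 2 = 34
s_p^2 = 38.263345 / 34 = 1.1253925
s_p = sqrt(1.1253925) = 1.0608

1.0608


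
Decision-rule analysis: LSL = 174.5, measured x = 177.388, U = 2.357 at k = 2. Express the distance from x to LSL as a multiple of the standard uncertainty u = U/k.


u = U / k = 2.357 / 2 = 1.1785
margin = |LSL - x| = |174.5 - 177.388| = 2.888
z = margin / u = 2.888 / 1.1785
z = 2.4506

2.4506


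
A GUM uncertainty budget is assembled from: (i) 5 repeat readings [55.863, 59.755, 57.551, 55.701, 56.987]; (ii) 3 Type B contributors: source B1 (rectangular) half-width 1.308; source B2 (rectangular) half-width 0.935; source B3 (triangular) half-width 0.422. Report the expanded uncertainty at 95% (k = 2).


mean = (55.863 + 59.755 + 57.551 + 55.701 + 56.987) / 5 = 57.1714
s = sqrt(sum((x - mean)^2)/(n-1)) = 1.6376107
u_A = s / sqrt(n) = 1.6376107 / sqrt(5) = 0.73236177
u_B1 = 1.308 / sqrt(3) = 0.75517415
u_B2 = 0.935 / sqrt(3) = 0.5398225
u_B3 = 0.422 / sqrt(6) = 0.17228078
uc = sqrt(0.73236177^2 + 0.75517415^2 + 0.5398225^2 + 0.17228078^2) = 1.1948769
U = k * uc = 2 * 1.1948769
U = 2.3898

2.3898


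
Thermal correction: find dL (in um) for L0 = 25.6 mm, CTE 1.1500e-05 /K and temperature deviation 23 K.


dL = L * alpha * dT
= 25.6 * 1.1500e-05 * 23
= 0.0067712 mm
dL_um = 0.0067712 * 1000 = 6.7712 um

6.7712


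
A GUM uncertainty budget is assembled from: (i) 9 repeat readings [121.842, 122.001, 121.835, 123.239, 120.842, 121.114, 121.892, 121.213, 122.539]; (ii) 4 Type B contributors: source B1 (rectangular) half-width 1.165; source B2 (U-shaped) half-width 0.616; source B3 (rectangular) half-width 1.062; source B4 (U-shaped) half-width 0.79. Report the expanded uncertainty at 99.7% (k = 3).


mean = (121.842 + 122.001 + 121.835 + 123.239 + 120.842 + 121.114 + 121.892 + 121.213 + 122.539) / 9 = 121.8352222
s = sqrt(sum((x - mean)^2)/(n-1)) = 0.74081539
u_A = s / sqrt(n) = 0.74081539 / sqrt(9) = 0.24693846
u_B1 = 1.165 / sqrt(3) = 0.67261306
u_B2 = 0.616 / sqrt(2) = 0.43557778
u_B3 = 1.062 / sqrt(3) = 0.61314599
u_B4 = 0.79 / sqrt(2) = 0.55861436
uc = sqrt(0.24693846^2 + 0.67261306^2 + 0.43557778^2 + 0.61314599^2 + 0.55861436^2) = 1.1794545
U = k * uc = 3 * 1.1794545
U = 3.5384

3.5384


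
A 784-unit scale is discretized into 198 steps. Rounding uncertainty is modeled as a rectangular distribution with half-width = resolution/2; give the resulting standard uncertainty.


resolution = range / divisions
resolution = 784 / 198 = 3.959596
u_res = resolution / (2*sqrt(3))
u_res = 3.959596 / 3.4641016
u_res = 1.1430

1.1430


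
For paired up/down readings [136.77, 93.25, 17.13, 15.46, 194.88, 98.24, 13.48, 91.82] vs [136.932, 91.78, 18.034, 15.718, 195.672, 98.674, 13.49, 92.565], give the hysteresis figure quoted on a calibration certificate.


|136.77 - 136.932| = 0.1620
|93.25 - 91.78| = 1.4700
|17.13 - 18.034| = 0.9040
|15.46 - 15.718| = 0.2580
|194.88 - 195.672| = 0.7920
|98.24 - 98.674| = 0.4340
|13.48 - 13.49| = 0.0100
|91.82 - 92.565| = 0.7450
hysteresis = max(diffs) = 1.4700

1.4700


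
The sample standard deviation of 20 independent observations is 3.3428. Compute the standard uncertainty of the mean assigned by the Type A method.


u_A = s / sqrt(n)
u_A = 3.3428 / sqrt(20)
u_A = 3.3428 / 4.472136
u_A = 0.7475

0.7475


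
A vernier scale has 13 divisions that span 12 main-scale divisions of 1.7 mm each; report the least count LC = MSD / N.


LC = MSD / n_div
= 1.7 / 13
= 0.1308

0.1308


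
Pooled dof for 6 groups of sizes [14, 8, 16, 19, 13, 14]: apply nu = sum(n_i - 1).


nu = sum_i (n_i - 1)
nu = ((14 - 1) + (8 - 1) + (16 - 1) + (19 - 1) + (13 - 1) + (14 - 1))
nu = 13 + 7 + 15 + 18 + 12 + 13
nu = 78

78


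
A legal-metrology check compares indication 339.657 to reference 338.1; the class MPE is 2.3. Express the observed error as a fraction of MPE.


e = indication - reference = 339.657 - 338.1 = 1.5570
|e| = 1.5570
ratio = |e| / MPE = 1.5570 / 2.3
ratio = 0.6770

0.6770


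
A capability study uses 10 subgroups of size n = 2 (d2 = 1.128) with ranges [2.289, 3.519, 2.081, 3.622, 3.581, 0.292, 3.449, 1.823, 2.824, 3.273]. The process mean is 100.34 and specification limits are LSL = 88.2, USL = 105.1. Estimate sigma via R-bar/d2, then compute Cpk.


R_bar = (2.289 + 3.519 + 2.081 + 3.622 + 3.581 + 0.292 + 3.449 + 1.823 + 2.824 + 3.273) / 10 = 2.6753
sigma = R_bar / d2 = 2.6753 / 1.128 = 2.3717199
Cp = (USL - LSL)/(6*sigma) = (105.1 - 88.2)/(6*2.3717199) = 1.1876
Cpu = (105.1 - 100.34)/(3*2.3717199) = 0.6690
Cpl = (100.34 - 88.2)/(3*2.3717199) = 1.7062
Cpk = min(Cpu, Cpl) = 0.6690

0.6690


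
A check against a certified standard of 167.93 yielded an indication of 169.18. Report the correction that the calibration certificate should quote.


Correction = standard - reading
= 167.93 - 169.18
= -1.2500

-1.2500


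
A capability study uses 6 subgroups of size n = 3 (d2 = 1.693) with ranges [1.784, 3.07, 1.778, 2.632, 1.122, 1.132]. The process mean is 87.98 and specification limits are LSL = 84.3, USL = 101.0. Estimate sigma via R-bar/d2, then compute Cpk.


R_bar = (1.784 + 3.07 + 1.778 + 2.632 + 1.122 + 1.132) / 6 = 1.9196667
sigma = R_bar / d2 = 1.9196667 / 1.693 = 1.1338846
Cp = (USL - LSL)/(6*sigma) = (101.0 - 84.3)/(6*1.1338846) = 2.4547
Cpu = (101.0 - 87.98)/(3*1.1338846) = 3.8275
Cpl = (87.98 - 84.3)/(3*1.1338846) = 1.0818
Cpk = min(Cpu, Cpl) = 1.0818

1.0818


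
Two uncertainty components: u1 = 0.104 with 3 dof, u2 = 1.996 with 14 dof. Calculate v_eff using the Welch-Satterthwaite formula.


uc = sqrt(u1^2 + u2^2) = sqrt(0.104^2 + 1.996^2) = 1.9987076
v_eff = uc^4 / (u1^4/v1 + u2^4/v2)
= 1.9987076^4 / (0.104^4/3 + 1.996^4/14)
= 15.958683 / 1.1337807
v_eff = 14.0756

14.0756


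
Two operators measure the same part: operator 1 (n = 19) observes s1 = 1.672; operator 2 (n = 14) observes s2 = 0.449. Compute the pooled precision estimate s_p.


s_p = sqrt(((n1-1)*s1^2 + (n2-1)*s2^2) / (n1+n2-2))
numerator = (19-1)*1.672^2 + (14-1)*0.449^2 = 50.320512 + 2.620813 = 52.941325
denominator = 19 + 14 - 2 = 31
s_p^2 = 52.941325 / 31 = 1.7077847
s_p = sqrt(1.7077847) = 1.3068

1.3068


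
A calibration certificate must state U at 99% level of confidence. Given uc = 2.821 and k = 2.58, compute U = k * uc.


U = k * uc
U = 2.58 * 2.821
U = 7.2782

7.2782


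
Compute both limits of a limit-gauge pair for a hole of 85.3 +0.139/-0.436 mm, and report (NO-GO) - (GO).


GO = nominal - lower_tol (smallest hole = maximum material condition)
GO = 85.3 - 0.436 = 84.864
NO-GO = nominal + upper_tol (largest hole = least material condition)
NO-GO = 85.3 + 0.139 = 85.439
spread = NO-GO - GO = 85.439 - 84.864 = 0.5750

0.5750


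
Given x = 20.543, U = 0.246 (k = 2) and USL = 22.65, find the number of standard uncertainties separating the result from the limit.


u = U / k = 0.246 / 2 = 0.123
margin = |USL - x| = |22.65 - 20.543| = 2.107
z = margin / u = 2.107 / 0.123
z = 17.1301

17.1301


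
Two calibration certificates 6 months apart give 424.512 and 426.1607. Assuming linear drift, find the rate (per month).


rate = (v2 - v1) / months
= (426.1607 - 424.512) / 6
= 1.6487 / 6
= 0.2748

0.2748


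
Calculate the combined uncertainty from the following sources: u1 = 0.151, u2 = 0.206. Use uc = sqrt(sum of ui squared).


uc = sqrt(0.151^2 + 0.206^2)
uc = sqrt(0.065237)
uc = 0.2554

0.2554


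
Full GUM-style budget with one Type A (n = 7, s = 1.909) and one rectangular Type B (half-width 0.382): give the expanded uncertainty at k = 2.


u_A = s / sqrt(n) = 1.909 / sqrt(7) = 0.72153418
u_B = half_width / sqrt(3) = 0.382 / sqrt(3) = 0.2205478
uc = sqrt(u_A^2 + u_B^2) = sqrt(0.72153418^2 + 0.2205478^2) = 0.75448851
U = k * uc = 2 * 0.75448851
U = 1.5090

1.5090


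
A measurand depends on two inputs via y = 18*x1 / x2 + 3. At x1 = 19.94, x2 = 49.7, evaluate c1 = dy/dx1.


y = 18*x1 / x2 + 3
dy/dx1 = 18/x2
Evaluate at x2 = 49.7: c1 = 18 / 49.7
c1 = 0.3622

0.3622


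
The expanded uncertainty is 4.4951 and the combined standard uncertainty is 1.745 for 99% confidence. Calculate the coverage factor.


k = U / uc
k = 4.4951 / 1.745
k = 2.576

2.576


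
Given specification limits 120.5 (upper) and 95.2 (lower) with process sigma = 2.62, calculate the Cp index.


Cp = (USL - LSL) / (6 * sigma)
= (120.5 - 95.2) / (6 * 2.62)
= 25.3000 / 15.7200
= 1.6094

1.6094


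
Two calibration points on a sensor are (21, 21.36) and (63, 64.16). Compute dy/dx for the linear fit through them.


slope = (y2 - y1) / (x2 - x1)
= (64.16 - 21.36) / (63 - 21)
= 42.8000 / 42
= 1.0190

1.0190


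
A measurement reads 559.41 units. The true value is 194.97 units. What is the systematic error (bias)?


Systematic error = measured - true
= 559.41 - 194.97
= 364.4400

364.4400


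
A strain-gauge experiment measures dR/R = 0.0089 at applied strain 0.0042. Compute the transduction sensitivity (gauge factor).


GF = (dR/R) / epsilon
= 0.0089 / 0.0042
= 2.1190

2.1190


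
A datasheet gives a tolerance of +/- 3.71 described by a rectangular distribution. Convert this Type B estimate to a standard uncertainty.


u_B = half_width / sqrt(3)
u_B = 3.71 / 1.7320508
u_B = 2.1420

2.1420


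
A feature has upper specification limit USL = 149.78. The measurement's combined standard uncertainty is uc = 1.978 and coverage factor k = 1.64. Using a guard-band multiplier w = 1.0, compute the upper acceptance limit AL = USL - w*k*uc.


U = k * uc = 1.64 * 1.978 = 3.24392
guard band g = w * U = 1.0 * 3.24392 = 3.24392
AL = USL - g = 149.78 - 3.24392
AL = 146.5361

146.5361


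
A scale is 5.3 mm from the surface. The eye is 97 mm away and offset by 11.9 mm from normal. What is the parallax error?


error = h * offset / d
= 5.3 * 11.9 / 97
= 0.6502

0.6502


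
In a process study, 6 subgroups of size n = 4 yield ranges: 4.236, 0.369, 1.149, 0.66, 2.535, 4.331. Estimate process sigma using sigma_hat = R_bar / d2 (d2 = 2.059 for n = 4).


R_bar = (4.236 + 0.369 + 1.149 + 0.66 + 2.535 + 4.331) / 6
R_bar = 13.28 / 6 = 2.2133333
sigma_hat = R_bar / d2 = 2.2133333 / 2.059 = 1.0750

1.0750


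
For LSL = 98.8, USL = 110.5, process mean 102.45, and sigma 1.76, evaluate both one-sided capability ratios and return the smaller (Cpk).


Cpu = (USL - mean) / (3*sigma) = (110.5 - 102.45) / (3*1.76) = 1.5246
Cpl = (mean - LSL) / (3*sigma) = (102.45 - 98.8) / (3*1.76) = 0.6913
Cpk = min(Cpu, Cpl) = 0.6913

0.6913


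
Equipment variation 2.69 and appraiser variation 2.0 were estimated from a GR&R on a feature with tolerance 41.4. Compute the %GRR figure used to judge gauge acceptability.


GRR = sqrt(EV^2 + AV^2) = sqrt(2.69^2 + 2.0^2) = 3.3520292
%GRR = GRR / tol * 100 = 3.3520292 / 41.4 * 100
%GRR = 8.0967

8.0967


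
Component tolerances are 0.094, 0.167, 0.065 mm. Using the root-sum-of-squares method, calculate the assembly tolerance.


RSS = sqrt(0.094^2 + 0.167^2 + 0.065^2)
= sqrt(0.04095)
= 0.2024

0.2024


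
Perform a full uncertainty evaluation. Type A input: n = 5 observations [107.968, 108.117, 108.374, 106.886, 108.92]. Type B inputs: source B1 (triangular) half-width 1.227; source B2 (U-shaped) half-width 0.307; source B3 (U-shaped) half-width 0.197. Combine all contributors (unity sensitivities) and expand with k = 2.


mean = (107.968 + 108.117 + 108.374 + 106.886 + 108.92) / 5 = 108.053
s = sqrt(sum((x - mean)^2)/(n-1)) = 0.74631428
u_A = s / sqrt(n) = 0.74631428 / sqrt(5) = 0.33376189
u_B1 = 1.227 / sqrt(6) = 0.50092065
u_B2 = 0.307 / sqrt(2) = 0.21708178
u_B3 = 0.197 / sqrt(2) = 0.13930004
uc = sqrt(0.33376189^2 + 0.50092065^2 + 0.21708178^2 + 0.13930004^2) = 0.65486449
U = k * uc = 2 * 0.65486449
U = 1.3097

1.3097


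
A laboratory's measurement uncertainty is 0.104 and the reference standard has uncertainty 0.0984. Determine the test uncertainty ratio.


TUR = u_lab / u_ref
= 0.104 / 0.0984
= 1.0569

1.0569


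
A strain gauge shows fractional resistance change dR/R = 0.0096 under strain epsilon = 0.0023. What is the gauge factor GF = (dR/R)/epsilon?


GF = (dR/R) / epsilon
= 0.0096 / 0.0023
= 4.1739

4.1739


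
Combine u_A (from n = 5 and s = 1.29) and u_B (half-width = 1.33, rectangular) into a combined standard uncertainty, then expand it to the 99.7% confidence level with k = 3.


u_A = s / sqrt(n) = 1.29 / sqrt(5) = 0.57690554
u_B = half_width / sqrt(3) = 1.33 / sqrt(3) = 0.76787586
uc = sqrt(u_A^2 + u_B^2) = sqrt(0.57690554^2 + 0.76787586^2) = 0.96044434
U = k * uc = 3 * 0.96044434
U = 2.8813

2.8813
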